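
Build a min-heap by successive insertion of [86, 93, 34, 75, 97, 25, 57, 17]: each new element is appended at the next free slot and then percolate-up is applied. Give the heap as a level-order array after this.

[17, 25, 34, 75, 97, 86, 57, 93]

Insert 86:
  append 86 at index 0 → [86] (no swap needed)
Insert 93:
  append 93 at index 1 → [86, 93] (no swap needed)
Insert 34:
  append 34 at index 2 → [86, 93, 34]
  34 < parent 86 at index 0, swap → [34, 93, 86]
Insert 75:
  append 75 at index 3 → [34, 93, 86, 75]
  75 < parent 93 at index 1, swap → [34, 75, 86, 93]
Insert 97:
  append 97 at index 4 → [34, 75, 86, 93, 97] (no swap needed)
Insert 25:
  append 25 at index 5 → [34, 75, 86, 93, 97, 25]
  25 < parent 86 at index 2, swap → [34, 75, 25, 93, 97, 86]
  25 < parent 34 at index 0, swap → [25, 75, 34, 93, 97, 86]
Insert 57:
  append 57 at index 6 → [25, 75, 34, 93, 97, 86, 57] (no swap needed)
Insert 17:
  append 17 at index 7 → [25, 75, 34, 93, 97, 86, 57, 17]
  17 < parent 93 at index 3, swap → [25, 75, 34, 17, 97, 86, 57, 93]
  17 < parent 75 at index 1, swap → [25, 17, 34, 75, 97, 86, 57, 93]
  17 < parent 25 at index 0, swap → [17, 25, 34, 75, 97, 86, 57, 93]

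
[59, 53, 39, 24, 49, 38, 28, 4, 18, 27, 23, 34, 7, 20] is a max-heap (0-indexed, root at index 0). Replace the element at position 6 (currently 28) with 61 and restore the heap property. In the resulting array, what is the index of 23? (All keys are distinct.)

10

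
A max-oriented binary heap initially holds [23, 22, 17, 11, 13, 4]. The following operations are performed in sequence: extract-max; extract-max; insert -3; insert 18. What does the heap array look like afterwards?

[18, 13, 17, 11, -3, 4]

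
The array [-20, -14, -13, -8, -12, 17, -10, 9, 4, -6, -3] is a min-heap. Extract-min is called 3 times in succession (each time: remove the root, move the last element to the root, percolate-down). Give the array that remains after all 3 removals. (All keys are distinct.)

[-12, -8, -10, 4, -6, 17, -3, 9]

extract-min #1 returns -20:
  remove root -20; move last element -3 to root → [-3, -14, -13, -8, -12, 17, -10, 9, 4, -6]
  -3 vs smaller child -14 at index 1, swap → [-14, -3, -13, -8, -12, 17, -10, 9, 4, -6]
  -3 vs smaller child -12 at index 4, swap → [-14, -12, -13, -8, -3, 17, -10, 9, 4, -6]
  -3 vs only child -6 at index 9, swap → [-14, -12, -13, -8, -6, 17, -10, 9, 4, -3]
extract-min #2 returns -14:
  remove root -14; move last element -3 to root → [-3, -12, -13, -8, -6, 17, -10, 9, 4]
  -3 vs smaller child -13 at index 2, swap → [-13, -12, -3, -8, -6, 17, -10, 9, 4]
  -3 vs smaller child -10 at index 6, swap → [-13, -12, -10, -8, -6, 17, -3, 9, 4]
extract-min #3 returns -13:
  remove root -13; move last element 4 to root → [4, -12, -10, -8, -6, 17, -3, 9]
  4 vs smaller child -12 at index 1, swap → [-12, 4, -10, -8, -6, 17, -3, 9]
  4 vs smaller child -8 at index 3, swap → [-12, -8, -10, 4, -6, 17, -3, 9]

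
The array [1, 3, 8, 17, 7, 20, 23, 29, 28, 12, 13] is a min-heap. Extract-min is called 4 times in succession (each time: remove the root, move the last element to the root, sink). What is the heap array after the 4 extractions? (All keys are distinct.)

[12, 13, 20, 17, 29, 28, 23]

extract-min #1 returns 1:
  remove root 1; move last element 13 to root → [13, 3, 8, 17, 7, 20, 23, 29, 28, 12]
  13 vs smaller child 3 at index 1, swap → [3, 13, 8, 17, 7, 20, 23, 29, 28, 12]
  13 vs smaller child 7 at index 4, swap → [3, 7, 8, 17, 13, 20, 23, 29, 28, 12]
  13 vs only child 12 at index 9, swap → [3, 7, 8, 17, 12, 20, 23, 29, 28, 13]
extract-min #2 returns 3:
  remove root 3; move last element 13 to root → [13, 7, 8, 17, 12, 20, 23, 29, 28]
  13 vs smaller child 7 at index 1, swap → [7, 13, 8, 17, 12, 20, 23, 29, 28]
  13 vs smaller child 12 at index 4, swap → [7, 12, 8, 17, 13, 20, 23, 29, 28]
extract-min #3 returns 7:
  remove root 7; move last element 28 to root → [28, 12, 8, 17, 13, 20, 23, 29]
  28 vs smaller child 8 at index 2, swap → [8, 12, 28, 17, 13, 20, 23, 29]
  28 vs smaller child 20 at index 5, swap → [8, 12, 20, 17, 13, 28, 23, 29]
extract-min #4 returns 8:
  remove root 8; move last element 29 to root → [29, 12, 20, 17, 13, 28, 23]
  29 vs smaller child 12 at index 1, swap → [12, 29, 20, 17, 13, 28, 23]
  29 vs smaller child 13 at index 4, swap → [12, 13, 20, 17, 29, 28, 23]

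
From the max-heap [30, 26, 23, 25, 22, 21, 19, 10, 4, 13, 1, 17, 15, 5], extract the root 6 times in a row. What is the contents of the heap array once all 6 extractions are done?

extract-max #1 returns 30:
  remove root 30; move last element 5 to root → [5, 26, 23, 25, 22, 21, 19, 10, 4, 13, 1, 17, 15]
  5 vs larger child 26 at index 1, swap → [26, 5, 23, 25, 22, 21, 19, 10, 4, 13, 1, 17, 15]
  5 vs larger child 25 at index 3, swap → [26, 25, 23, 5, 22, 21, 19, 10, 4, 13, 1, 17, 15]
  5 vs larger child 10 at index 7, swap → [26, 25, 23, 10, 22, 21, 19, 5, 4, 13, 1, 17, 15]
extract-max #2 returns 26:
  remove root 26; move last element 15 to root → [15, 25, 23, 10, 22, 21, 19, 5, 4, 13, 1, 17]
  15 vs larger child 25 at index 1, swap → [25, 15, 23, 10, 22, 21, 19, 5, 4, 13, 1, 17]
  15 vs larger child 22 at index 4, swap → [25, 22, 23, 10, 15, 21, 19, 5, 4, 13, 1, 17]
extract-max #3 returns 25:
  remove root 25; move last element 17 to root → [17, 22, 23, 10, 15, 21, 19, 5, 4, 13, 1]
  17 vs larger child 23 at index 2, swap → [23, 22, 17, 10, 15, 21, 19, 5, 4, 13, 1]
  17 vs larger child 21 at index 5, swap → [23, 22, 21, 10, 15, 17, 19, 5, 4, 13, 1]
extract-max #4 returns 23:
  remove root 23; move last element 1 to root → [1, 22, 21, 10, 15, 17, 19, 5, 4, 13]
  1 vs larger child 22 at index 1, swap → [22, 1, 21, 10, 15, 17, 19, 5, 4, 13]
  1 vs larger child 15 at index 4, swap → [22, 15, 21, 10, 1, 17, 19, 5, 4, 13]
  1 vs only child 13 at index 9, swap → [22, 15, 21, 10, 13, 17, 19, 5, 4, 1]
extract-max #5 returns 22:
  remove root 22; move last element 1 to root → [1, 15, 21, 10, 13, 17, 19, 5, 4]
  1 vs larger child 21 at index 2, swap → [21, 15, 1, 10, 13, 17, 19, 5, 4]
  1 vs larger child 19 at index 6, swap → [21, 15, 19, 10, 13, 17, 1, 5, 4]
extract-max #6 returns 21:
  remove root 21; move last element 4 to root → [4, 15, 19, 10, 13, 17, 1, 5]
  4 vs larger child 19 at index 2, swap → [19, 15, 4, 10, 13, 17, 1, 5]
  4 vs larger child 17 at index 5, swap → [19, 15, 17, 10, 13, 4, 1, 5]

[19, 15, 17, 10, 13, 4, 1, 5]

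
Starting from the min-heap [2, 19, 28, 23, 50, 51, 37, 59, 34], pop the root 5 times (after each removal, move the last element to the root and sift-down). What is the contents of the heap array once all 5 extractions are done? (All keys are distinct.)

[37, 50, 51, 59]

extract-min #1 returns 2:
  remove root 2; move last element 34 to root → [34, 19, 28, 23, 50, 51, 37, 59]
  34 vs smaller child 19 at index 1, swap → [19, 34, 28, 23, 50, 51, 37, 59]
  34 vs smaller child 23 at index 3, swap → [19, 23, 28, 34, 50, 51, 37, 59]
extract-min #2 returns 19:
  remove root 19; move last element 59 to root → [59, 23, 28, 34, 50, 51, 37]
  59 vs smaller child 23 at index 1, swap → [23, 59, 28, 34, 50, 51, 37]
  59 vs smaller child 34 at index 3, swap → [23, 34, 28, 59, 50, 51, 37]
extract-min #3 returns 23:
  remove root 23; move last element 37 to root → [37, 34, 28, 59, 50, 51]
  37 vs smaller child 28 at index 2, swap → [28, 34, 37, 59, 50, 51]
extract-min #4 returns 28:
  remove root 28; move last element 51 to root → [51, 34, 37, 59, 50]
  51 vs smaller child 34 at index 1, swap → [34, 51, 37, 59, 50]
  51 vs smaller child 50 at index 4, swap → [34, 50, 37, 59, 51]
extract-min #5 returns 34:
  remove root 34; move last element 51 to root → [51, 50, 37, 59]
  51 vs smaller child 37 at index 2, swap → [37, 50, 51, 59]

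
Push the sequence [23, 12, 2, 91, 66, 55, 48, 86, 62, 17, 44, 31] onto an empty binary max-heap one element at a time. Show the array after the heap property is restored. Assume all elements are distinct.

Insert 23:
  append 23 at index 0 → [23] (no swap needed)
Insert 12:
  append 12 at index 1 → [23, 12] (no swap needed)
Insert 2:
  append 2 at index 2 → [23, 12, 2] (no swap needed)
Insert 91:
  append 91 at index 3 → [23, 12, 2, 91]
  91 > parent 12 at index 1, swap → [23, 91, 2, 12]
  91 > parent 23 at index 0, swap → [91, 23, 2, 12]
Insert 66:
  append 66 at index 4 → [91, 23, 2, 12, 66]
  66 > parent 23 at index 1, swap → [91, 66, 2, 12, 23]
Insert 55:
  append 55 at index 5 → [91, 66, 2, 12, 23, 55]
  55 > parent 2 at index 2, swap → [91, 66, 55, 12, 23, 2]
Insert 48:
  append 48 at index 6 → [91, 66, 55, 12, 23, 2, 48] (no swap needed)
Insert 86:
  append 86 at index 7 → [91, 66, 55, 12, 23, 2, 48, 86]
  86 > parent 12 at index 3, swap → [91, 66, 55, 86, 23, 2, 48, 12]
  86 > parent 66 at index 1, swap → [91, 86, 55, 66, 23, 2, 48, 12]
Insert 62:
  append 62 at index 8 → [91, 86, 55, 66, 23, 2, 48, 12, 62] (no swap needed)
Insert 17:
  append 17 at index 9 → [91, 86, 55, 66, 23, 2, 48, 12, 62, 17] (no swap needed)
Insert 44:
  append 44 at index 10 → [91, 86, 55, 66, 23, 2, 48, 12, 62, 17, 44]
  44 > parent 23 at index 4, swap → [91, 86, 55, 66, 44, 2, 48, 12, 62, 17, 23]
Insert 31:
  append 31 at index 11 → [91, 86, 55, 66, 44, 2, 48, 12, 62, 17, 23, 31]
  31 > parent 2 at index 5, swap → [91, 86, 55, 66, 44, 31, 48, 12, 62, 17, 23, 2]

[91, 86, 55, 66, 44, 31, 48, 12, 62, 17, 23, 2]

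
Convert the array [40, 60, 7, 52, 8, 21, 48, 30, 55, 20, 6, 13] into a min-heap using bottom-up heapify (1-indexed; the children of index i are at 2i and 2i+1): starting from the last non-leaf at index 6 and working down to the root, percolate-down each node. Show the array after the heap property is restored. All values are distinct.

[6, 8, 7, 30, 20, 13, 48, 52, 55, 40, 60, 21]

sift down from index 6:
  21 vs only child 13 at index 12, swap → [40, 60, 7, 52, 8, 13, 48, 30, 55, 20, 6, 21]
sift down from index 5:
  8 vs smaller child 6 at index 11, swap → [40, 60, 7, 52, 6, 13, 48, 30, 55, 20, 8, 21]
sift down from index 4:
  52 vs smaller child 30 at index 8, swap → [40, 60, 7, 30, 6, 13, 48, 52, 55, 20, 8, 21]
sift down from index 3: already satisfies heap property
sift down from index 2:
  60 vs smaller child 6 at index 5, swap → [40, 6, 7, 30, 60, 13, 48, 52, 55, 20, 8, 21]
  60 vs smaller child 8 at index 11, swap → [40, 6, 7, 30, 8, 13, 48, 52, 55, 20, 60, 21]
sift down from index 1:
  40 vs smaller child 6 at index 2, swap → [6, 40, 7, 30, 8, 13, 48, 52, 55, 20, 60, 21]
  40 vs smaller child 8 at index 5, swap → [6, 8, 7, 30, 40, 13, 48, 52, 55, 20, 60, 21]
  40 vs smaller child 20 at index 10, swap → [6, 8, 7, 30, 20, 13, 48, 52, 55, 40, 60, 21]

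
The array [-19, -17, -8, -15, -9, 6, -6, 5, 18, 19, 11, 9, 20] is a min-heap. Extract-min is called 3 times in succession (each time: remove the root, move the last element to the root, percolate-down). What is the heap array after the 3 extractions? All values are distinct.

[-9, 5, -8, 11, 9, 6, -6, 20, 18, 19]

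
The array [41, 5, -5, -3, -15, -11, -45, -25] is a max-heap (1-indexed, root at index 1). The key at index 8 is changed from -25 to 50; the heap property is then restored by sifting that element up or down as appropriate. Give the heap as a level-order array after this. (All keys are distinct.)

set index 8 from -25 to 50 → [41, 5, -5, -3, -15, -11, -45, 50]
50 > parent -3 at index 4, swap → [41, 5, -5, 50, -15, -11, -45, -3]
50 > parent 5 at index 2, swap → [41, 50, -5, 5, -15, -11, -45, -3]
50 > parent 41 at index 1, swap → [50, 41, -5, 5, -15, -11, -45, -3]

[50, 41, -5, 5, -15, -11, -45, -3]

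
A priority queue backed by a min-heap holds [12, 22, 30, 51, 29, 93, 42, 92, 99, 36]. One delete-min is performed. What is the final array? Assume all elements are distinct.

[22, 29, 30, 51, 36, 93, 42, 92, 99]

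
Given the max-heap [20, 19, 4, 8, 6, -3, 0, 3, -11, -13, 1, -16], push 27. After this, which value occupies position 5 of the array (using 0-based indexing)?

append 27 at index 12 → [20, 19, 4, 8, 6, -3, 0, 3, -11, -13, 1, -16, 27]
27 > parent -3 at index 5, swap → [20, 19, 4, 8, 6, 27, 0, 3, -11, -13, 1, -16, -3]
27 > parent 4 at index 2, swap → [20, 19, 27, 8, 6, 4, 0, 3, -11, -13, 1, -16, -3]
27 > parent 20 at index 0, swap → [27, 19, 20, 8, 6, 4, 0, 3, -11, -13, 1, -16, -3]
resulting array: [27, 19, 20, 8, 6, 4, 0, 3, -11, -13, 1, -16, -3]

4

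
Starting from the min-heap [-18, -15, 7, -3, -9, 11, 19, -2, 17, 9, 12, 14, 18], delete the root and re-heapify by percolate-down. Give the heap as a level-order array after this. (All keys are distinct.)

[-15, -9, 7, -3, 9, 11, 19, -2, 17, 18, 12, 14]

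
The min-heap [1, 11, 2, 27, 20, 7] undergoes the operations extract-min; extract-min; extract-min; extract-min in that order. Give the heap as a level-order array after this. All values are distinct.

extract-min → returns 1:
  remove root 1; move last element 7 to root → [7, 11, 2, 27, 20]
  7 vs smaller child 2 at index 2, swap → [2, 11, 7, 27, 20]
extract-min → returns 2:
  remove root 2; move last element 20 to root → [20, 11, 7, 27]
  20 vs smaller child 7 at index 2, swap → [7, 11, 20, 27]
extract-min → returns 7:
  remove root 7; move last element 27 to root → [27, 11, 20]
  27 vs smaller child 11 at index 1, swap → [11, 27, 20]
extract-min → returns 11:
  remove root 11; move last element 20 to root → [20, 27] (no swap needed)

[20, 27]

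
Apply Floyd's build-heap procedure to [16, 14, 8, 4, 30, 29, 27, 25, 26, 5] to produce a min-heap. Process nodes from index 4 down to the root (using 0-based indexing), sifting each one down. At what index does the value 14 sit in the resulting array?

3

sift down from index 4:
  30 vs only child 5 at index 9, swap → [16, 14, 8, 4, 5, 29, 27, 25, 26, 30]
sift down from index 3: already satisfies heap property
sift down from index 2: already satisfies heap property
sift down from index 1:
  14 vs smaller child 4 at index 3, swap → [16, 4, 8, 14, 5, 29, 27, 25, 26, 30]
sift down from index 0:
  16 vs smaller child 4 at index 1, swap → [4, 16, 8, 14, 5, 29, 27, 25, 26, 30]
  16 vs smaller child 5 at index 4, swap → [4, 5, 8, 14, 16, 29, 27, 25, 26, 30]
resulting array: [4, 5, 8, 14, 16, 29, 27, 25, 26, 30]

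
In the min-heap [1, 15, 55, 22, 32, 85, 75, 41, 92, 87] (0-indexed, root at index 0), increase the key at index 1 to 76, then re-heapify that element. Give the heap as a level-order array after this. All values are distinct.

[1, 22, 55, 41, 32, 85, 75, 76, 92, 87]

set index 1 from 15 to 76 → [1, 76, 55, 22, 32, 85, 75, 41, 92, 87]
76 vs smaller child 22 at index 3, swap → [1, 22, 55, 76, 32, 85, 75, 41, 92, 87]
76 vs smaller child 41 at index 7, swap → [1, 22, 55, 41, 32, 85, 75, 76, 92, 87]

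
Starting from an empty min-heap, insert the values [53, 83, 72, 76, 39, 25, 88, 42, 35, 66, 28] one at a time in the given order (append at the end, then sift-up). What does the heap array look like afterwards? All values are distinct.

[25, 28, 39, 42, 35, 72, 88, 83, 53, 76, 66]

Insert 53:
  append 53 at index 0 → [53] (no swap needed)
Insert 83:
  append 83 at index 1 → [53, 83] (no swap needed)
Insert 72:
  append 72 at index 2 → [53, 83, 72] (no swap needed)
Insert 76:
  append 76 at index 3 → [53, 83, 72, 76]
  76 < parent 83 at index 1, swap → [53, 76, 72, 83]
Insert 39:
  append 39 at index 4 → [53, 76, 72, 83, 39]
  39 < parent 76 at index 1, swap → [53, 39, 72, 83, 76]
  39 < parent 53 at index 0, swap → [39, 53, 72, 83, 76]
Insert 25:
  append 25 at index 5 → [39, 53, 72, 83, 76, 25]
  25 < parent 72 at index 2, swap → [39, 53, 25, 83, 76, 72]
  25 < parent 39 at index 0, swap → [25, 53, 39, 83, 76, 72]
Insert 88:
  append 88 at index 6 → [25, 53, 39, 83, 76, 72, 88] (no swap needed)
Insert 42:
  append 42 at index 7 → [25, 53, 39, 83, 76, 72, 88, 42]
  42 < parent 83 at index 3, swap → [25, 53, 39, 42, 76, 72, 88, 83]
  42 < parent 53 at index 1, swap → [25, 42, 39, 53, 76, 72, 88, 83]
Insert 35:
  append 35 at index 8 → [25, 42, 39, 53, 76, 72, 88, 83, 35]
  35 < parent 53 at index 3, swap → [25, 42, 39, 35, 76, 72, 88, 83, 53]
  35 < parent 42 at index 1, swap → [25, 35, 39, 42, 76, 72, 88, 83, 53]
Insert 66:
  append 66 at index 9 → [25, 35, 39, 42, 76, 72, 88, 83, 53, 66]
  66 < parent 76 at index 4, swap → [25, 35, 39, 42, 66, 72, 88, 83, 53, 76]
Insert 28:
  append 28 at index 10 → [25, 35, 39, 42, 66, 72, 88, 83, 53, 76, 28]
  28 < parent 66 at index 4, swap → [25, 35, 39, 42, 28, 72, 88, 83, 53, 76, 66]
  28 < parent 35 at index 1, swap → [25, 28, 39, 42, 35, 72, 88, 83, 53, 76, 66]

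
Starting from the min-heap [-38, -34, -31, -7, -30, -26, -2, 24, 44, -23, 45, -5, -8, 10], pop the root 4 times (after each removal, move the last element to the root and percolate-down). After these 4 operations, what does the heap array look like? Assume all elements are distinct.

[-26, -23, -8, -7, -5, 45, -2, 24, 44, 10]

extract-min #1 returns -38:
  remove root -38; move last element 10 to root → [10, -34, -31, -7, -30, -26, -2, 24, 44, -23, 45, -5, -8]
  10 vs smaller child -34 at index 1, swap → [-34, 10, -31, -7, -30, -26, -2, 24, 44, -23, 45, -5, -8]
  10 vs smaller child -30 at index 4, swap → [-34, -30, -31, -7, 10, -26, -2, 24, 44, -23, 45, -5, -8]
  10 vs smaller child -23 at index 9, swap → [-34, -30, -31, -7, -23, -26, -2, 24, 44, 10, 45, -5, -8]
extract-min #2 returns -34:
  remove root -34; move last element -8 to root → [-8, -30, -31, -7, -23, -26, -2, 24, 44, 10, 45, -5]
  -8 vs smaller child -31 at index 2, swap → [-31, -30, -8, -7, -23, -26, -2, 24, 44, 10, 45, -5]
  -8 vs smaller child -26 at index 5, swap → [-31, -30, -26, -7, -23, -8, -2, 24, 44, 10, 45, -5]
extract-min #3 returns -31:
  remove root -31; move last element -5 to root → [-5, -30, -26, -7, -23, -8, -2, 24, 44, 10, 45]
  -5 vs smaller child -30 at index 1, swap → [-30, -5, -26, -7, -23, -8, -2, 24, 44, 10, 45]
  -5 vs smaller child -23 at index 4, swap → [-30, -23, -26, -7, -5, -8, -2, 24, 44, 10, 45]
extract-min #4 returns -30:
  remove root -30; move last element 45 to root → [45, -23, -26, -7, -5, -8, -2, 24, 44, 10]
  45 vs smaller child -26 at index 2, swap → [-26, -23, 45, -7, -5, -8, -2, 24, 44, 10]
  45 vs smaller child -8 at index 5, swap → [-26, -23, -8, -7, -5, 45, -2, 24, 44, 10]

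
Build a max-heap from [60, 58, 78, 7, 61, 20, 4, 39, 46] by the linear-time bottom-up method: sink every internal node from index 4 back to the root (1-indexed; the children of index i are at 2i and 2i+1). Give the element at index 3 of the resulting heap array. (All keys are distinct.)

60

sift down from index 4:
  7 vs larger child 46 at index 9, swap → [60, 58, 78, 46, 61, 20, 4, 39, 7]
sift down from index 3: already satisfies heap property
sift down from index 2:
  58 vs larger child 61 at index 5, swap → [60, 61, 78, 46, 58, 20, 4, 39, 7]
sift down from index 1:
  60 vs larger child 78 at index 3, swap → [78, 61, 60, 46, 58, 20, 4, 39, 7]
resulting array: [78, 61, 60, 46, 58, 20, 4, 39, 7]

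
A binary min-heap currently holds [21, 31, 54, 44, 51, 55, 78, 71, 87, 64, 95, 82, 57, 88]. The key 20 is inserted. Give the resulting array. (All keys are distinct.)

[20, 31, 21, 44, 51, 55, 54, 71, 87, 64, 95, 82, 57, 88, 78]

append 20 at index 14 → [21, 31, 54, 44, 51, 55, 78, 71, 87, 64, 95, 82, 57, 88, 20]
20 < parent 78 at index 6, swap → [21, 31, 54, 44, 51, 55, 20, 71, 87, 64, 95, 82, 57, 88, 78]
20 < parent 54 at index 2, swap → [21, 31, 20, 44, 51, 55, 54, 71, 87, 64, 95, 82, 57, 88, 78]
20 < parent 21 at index 0, swap → [20, 31, 21, 44, 51, 55, 54, 71, 87, 64, 95, 82, 57, 88, 78]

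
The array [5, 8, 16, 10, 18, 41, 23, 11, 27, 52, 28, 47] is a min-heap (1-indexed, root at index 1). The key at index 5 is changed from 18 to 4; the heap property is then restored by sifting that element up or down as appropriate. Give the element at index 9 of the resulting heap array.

27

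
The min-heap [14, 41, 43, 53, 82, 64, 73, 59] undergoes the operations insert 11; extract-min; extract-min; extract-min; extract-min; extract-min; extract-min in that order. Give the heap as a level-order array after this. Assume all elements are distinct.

[64, 73, 82]

insert 11:
  append 11 at index 8 → [14, 41, 43, 53, 82, 64, 73, 59, 11]
  11 < parent 53 at index 3, swap → [14, 41, 43, 11, 82, 64, 73, 59, 53]
  11 < parent 41 at index 1, swap → [14, 11, 43, 41, 82, 64, 73, 59, 53]
  11 < parent 14 at index 0, swap → [11, 14, 43, 41, 82, 64, 73, 59, 53]
extract-min → returns 11:
  remove root 11; move last element 53 to root → [53, 14, 43, 41, 82, 64, 73, 59]
  53 vs smaller child 14 at index 1, swap → [14, 53, 43, 41, 82, 64, 73, 59]
  53 vs smaller child 41 at index 3, swap → [14, 41, 43, 53, 82, 64, 73, 59]
extract-min → returns 14:
  remove root 14; move last element 59 to root → [59, 41, 43, 53, 82, 64, 73]
  59 vs smaller child 41 at index 1, swap → [41, 59, 43, 53, 82, 64, 73]
  59 vs smaller child 53 at index 3, swap → [41, 53, 43, 59, 82, 64, 73]
extract-min → returns 41:
  remove root 41; move last element 73 to root → [73, 53, 43, 59, 82, 64]
  73 vs smaller child 43 at index 2, swap → [43, 53, 73, 59, 82, 64]
  73 vs only child 64 at index 5, swap → [43, 53, 64, 59, 82, 73]
extract-min → returns 43:
  remove root 43; move last element 73 to root → [73, 53, 64, 59, 82]
  73 vs smaller child 53 at index 1, swap → [53, 73, 64, 59, 82]
  73 vs smaller child 59 at index 3, swap → [53, 59, 64, 73, 82]
extract-min → returns 53:
  remove root 53; move last element 82 to root → [82, 59, 64, 73]
  82 vs smaller child 59 at index 1, swap → [59, 82, 64, 73]
  82 vs only child 73 at index 3, swap → [59, 73, 64, 82]
extract-min → returns 59:
  remove root 59; move last element 82 to root → [82, 73, 64]
  82 vs smaller child 64 at index 2, swap → [64, 73, 82]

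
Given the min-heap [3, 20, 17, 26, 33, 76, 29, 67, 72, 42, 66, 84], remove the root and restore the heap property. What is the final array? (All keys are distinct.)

remove root 3; move last element 84 to root → [84, 20, 17, 26, 33, 76, 29, 67, 72, 42, 66]
84 vs smaller child 17 at index 2, swap → [17, 20, 84, 26, 33, 76, 29, 67, 72, 42, 66]
84 vs smaller child 29 at index 6, swap → [17, 20, 29, 26, 33, 76, 84, 67, 72, 42, 66]

[17, 20, 29, 26, 33, 76, 84, 67, 72, 42, 66]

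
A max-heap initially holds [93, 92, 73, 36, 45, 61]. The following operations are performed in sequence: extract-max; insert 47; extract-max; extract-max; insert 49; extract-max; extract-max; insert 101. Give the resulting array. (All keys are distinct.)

[101, 47, 36, 45]

extract-max → returns 93:
  remove root 93; move last element 61 to root → [61, 92, 73, 36, 45]
  61 vs larger child 92 at index 1, swap → [92, 61, 73, 36, 45]
insert 47:
  append 47 at index 5 → [92, 61, 73, 36, 45, 47] (no swap needed)
extract-max → returns 92:
  remove root 92; move last element 47 to root → [47, 61, 73, 36, 45]
  47 vs larger child 73 at index 2, swap → [73, 61, 47, 36, 45]
extract-max → returns 73:
  remove root 73; move last element 45 to root → [45, 61, 47, 36]
  45 vs larger child 61 at index 1, swap → [61, 45, 47, 36]
insert 49:
  append 49 at index 4 → [61, 45, 47, 36, 49]
  49 > parent 45 at index 1, swap → [61, 49, 47, 36, 45]
extract-max → returns 61:
  remove root 61; move last element 45 to root → [45, 49, 47, 36]
  45 vs larger child 49 at index 1, swap → [49, 45, 47, 36]
extract-max → returns 49:
  remove root 49; move last element 36 to root → [36, 45, 47]
  36 vs larger child 47 at index 2, swap → [47, 45, 36]
insert 101:
  append 101 at index 3 → [47, 45, 36, 101]
  101 > parent 45 at index 1, swap → [47, 101, 36, 45]
  101 > parent 47 at index 0, swap → [101, 47, 36, 45]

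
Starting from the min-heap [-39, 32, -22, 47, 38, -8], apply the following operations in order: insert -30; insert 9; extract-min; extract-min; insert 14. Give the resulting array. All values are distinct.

[-22, 9, -8, 32, 38, 47, 14]

insert -30:
  append -30 at index 6 → [-39, 32, -22, 47, 38, -8, -30]
  -30 < parent -22 at index 2, swap → [-39, 32, -30, 47, 38, -8, -22]
insert 9:
  append 9 at index 7 → [-39, 32, -30, 47, 38, -8, -22, 9]
  9 < parent 47 at index 3, swap → [-39, 32, -30, 9, 38, -8, -22, 47]
  9 < parent 32 at index 1, swap → [-39, 9, -30, 32, 38, -8, -22, 47]
extract-min → returns -39:
  remove root -39; move last element 47 to root → [47, 9, -30, 32, 38, -8, -22]
  47 vs smaller child -30 at index 2, swap → [-30, 9, 47, 32, 38, -8, -22]
  47 vs smaller child -22 at index 6, swap → [-30, 9, -22, 32, 38, -8, 47]
extract-min → returns -30:
  remove root -30; move last element 47 to root → [47, 9, -22, 32, 38, -8]
  47 vs smaller child -22 at index 2, swap → [-22, 9, 47, 32, 38, -8]
  47 vs only child -8 at index 5, swap → [-22, 9, -8, 32, 38, 47]
insert 14:
  append 14 at index 6 → [-22, 9, -8, 32, 38, 47, 14] (no swap needed)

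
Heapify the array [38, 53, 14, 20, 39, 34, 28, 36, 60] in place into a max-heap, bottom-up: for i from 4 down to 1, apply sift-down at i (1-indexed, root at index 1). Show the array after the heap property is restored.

[60, 53, 34, 38, 39, 14, 28, 36, 20]

sift down from index 4:
  20 vs larger child 60 at index 9, swap → [38, 53, 14, 60, 39, 34, 28, 36, 20]
sift down from index 3:
  14 vs larger child 34 at index 6, swap → [38, 53, 34, 60, 39, 14, 28, 36, 20]
sift down from index 2:
  53 vs larger child 60 at index 4, swap → [38, 60, 34, 53, 39, 14, 28, 36, 20]
sift down from index 1:
  38 vs larger child 60 at index 2, swap → [60, 38, 34, 53, 39, 14, 28, 36, 20]
  38 vs larger child 53 at index 4, swap → [60, 53, 34, 38, 39, 14, 28, 36, 20]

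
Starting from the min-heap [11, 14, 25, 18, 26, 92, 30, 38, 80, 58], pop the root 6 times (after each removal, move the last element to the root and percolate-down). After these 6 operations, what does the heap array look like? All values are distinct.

[38, 58, 92, 80]

extract-min #1 returns 11:
  remove root 11; move last element 58 to root → [58, 14, 25, 18, 26, 92, 30, 38, 80]
  58 vs smaller child 14 at index 1, swap → [14, 58, 25, 18, 26, 92, 30, 38, 80]
  58 vs smaller child 18 at index 3, swap → [14, 18, 25, 58, 26, 92, 30, 38, 80]
  58 vs smaller child 38 at index 7, swap → [14, 18, 25, 38, 26, 92, 30, 58, 80]
extract-min #2 returns 14:
  remove root 14; move last element 80 to root → [80, 18, 25, 38, 26, 92, 30, 58]
  80 vs smaller child 18 at index 1, swap → [18, 80, 25, 38, 26, 92, 30, 58]
  80 vs smaller child 26 at index 4, swap → [18, 26, 25, 38, 80, 92, 30, 58]
extract-min #3 returns 18:
  remove root 18; move last element 58 to root → [58, 26, 25, 38, 80, 92, 30]
  58 vs smaller child 25 at index 2, swap → [25, 26, 58, 38, 80, 92, 30]
  58 vs smaller child 30 at index 6, swap → [25, 26, 30, 38, 80, 92, 58]
extract-min #4 returns 25:
  remove root 25; move last element 58 to root → [58, 26, 30, 38, 80, 92]
  58 vs smaller child 26 at index 1, swap → [26, 58, 30, 38, 80, 92]
  58 vs smaller child 38 at index 3, swap → [26, 38, 30, 58, 80, 92]
extract-min #5 returns 26:
  remove root 26; move last element 92 to root → [92, 38, 30, 58, 80]
  92 vs smaller child 30 at index 2, swap → [30, 38, 92, 58, 80]
extract-min #6 returns 30:
  remove root 30; move last element 80 to root → [80, 38, 92, 58]
  80 vs smaller child 38 at index 1, swap → [38, 80, 92, 58]
  80 vs only child 58 at index 3, swap → [38, 58, 92, 80]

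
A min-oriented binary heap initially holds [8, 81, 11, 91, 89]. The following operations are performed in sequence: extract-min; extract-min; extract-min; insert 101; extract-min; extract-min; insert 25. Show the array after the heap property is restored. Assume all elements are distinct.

[25, 101]

extract-min → returns 8:
  remove root 8; move last element 89 to root → [89, 81, 11, 91]
  89 vs smaller child 11 at index 2, swap → [11, 81, 89, 91]
extract-min → returns 11:
  remove root 11; move last element 91 to root → [91, 81, 89]
  91 vs smaller child 81 at index 1, swap → [81, 91, 89]
extract-min → returns 81:
  remove root 81; move last element 89 to root → [89, 91] (no swap needed)
insert 101:
  append 101 at index 2 → [89, 91, 101] (no swap needed)
extract-min → returns 89:
  remove root 89; move last element 101 to root → [101, 91]
  101 vs only child 91 at index 1, swap → [91, 101]
extract-min → returns 91:
  remove root 91; move last element 101 to root → [101] (no swap needed)
insert 25:
  append 25 at index 1 → [101, 25]
  25 < parent 101 at index 0, swap → [25, 101]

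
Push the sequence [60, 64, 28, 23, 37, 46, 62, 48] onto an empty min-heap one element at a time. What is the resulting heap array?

Insert 60:
  append 60 at index 0 → [60] (no swap needed)
Insert 64:
  append 64 at index 1 → [60, 64] (no swap needed)
Insert 28:
  append 28 at index 2 → [60, 64, 28]
  28 < parent 60 at index 0, swap → [28, 64, 60]
Insert 23:
  append 23 at index 3 → [28, 64, 60, 23]
  23 < parent 64 at index 1, swap → [28, 23, 60, 64]
  23 < parent 28 at index 0, swap → [23, 28, 60, 64]
Insert 37:
  append 37 at index 4 → [23, 28, 60, 64, 37] (no swap needed)
Insert 46:
  append 46 at index 5 → [23, 28, 60, 64, 37, 46]
  46 < parent 60 at index 2, swap → [23, 28, 46, 64, 37, 60]
Insert 62:
  append 62 at index 6 → [23, 28, 46, 64, 37, 60, 62] (no swap needed)
Insert 48:
  append 48 at index 7 → [23, 28, 46, 64, 37, 60, 62, 48]
  48 < parent 64 at index 3, swap → [23, 28, 46, 48, 37, 60, 62, 64]

[23, 28, 46, 48, 37, 60, 62, 64]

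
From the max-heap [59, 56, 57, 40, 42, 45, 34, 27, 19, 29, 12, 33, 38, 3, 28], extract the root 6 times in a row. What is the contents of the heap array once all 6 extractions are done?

[38, 29, 34, 28, 12, 33, 3, 27, 19]

extract-max #1 returns 59:
  remove root 59; move last element 28 to root → [28, 56, 57, 40, 42, 45, 34, 27, 19, 29, 12, 33, 38, 3]
  28 vs larger child 57 at index 2, swap → [57, 56, 28, 40, 42, 45, 34, 27, 19, 29, 12, 33, 38, 3]
  28 vs larger child 45 at index 5, swap → [57, 56, 45, 40, 42, 28, 34, 27, 19, 29, 12, 33, 38, 3]
  28 vs larger child 38 at index 12, swap → [57, 56, 45, 40, 42, 38, 34, 27, 19, 29, 12, 33, 28, 3]
extract-max #2 returns 57:
  remove root 57; move last element 3 to root → [3, 56, 45, 40, 42, 38, 34, 27, 19, 29, 12, 33, 28]
  3 vs larger child 56 at index 1, swap → [56, 3, 45, 40, 42, 38, 34, 27, 19, 29, 12, 33, 28]
  3 vs larger child 42 at index 4, swap → [56, 42, 45, 40, 3, 38, 34, 27, 19, 29, 12, 33, 28]
  3 vs larger child 29 at index 9, swap → [56, 42, 45, 40, 29, 38, 34, 27, 19, 3, 12, 33, 28]
extract-max #3 returns 56:
  remove root 56; move last element 28 to root → [28, 42, 45, 40, 29, 38, 34, 27, 19, 3, 12, 33]
  28 vs larger child 45 at index 2, swap → [45, 42, 28, 40, 29, 38, 34, 27, 19, 3, 12, 33]
  28 vs larger child 38 at index 5, swap → [45, 42, 38, 40, 29, 28, 34, 27, 19, 3, 12, 33]
  28 vs only child 33 at index 11, swap → [45, 42, 38, 40, 29, 33, 34, 27, 19, 3, 12, 28]
extract-max #4 returns 45:
  remove root 45; move last element 28 to root → [28, 42, 38, 40, 29, 33, 34, 27, 19, 3, 12]
  28 vs larger child 42 at index 1, swap → [42, 28, 38, 40, 29, 33, 34, 27, 19, 3, 12]
  28 vs larger child 40 at index 3, swap → [42, 40, 38, 28, 29, 33, 34, 27, 19, 3, 12]
extract-max #5 returns 42:
  remove root 42; move last element 12 to root → [12, 40, 38, 28, 29, 33, 34, 27, 19, 3]
  12 vs larger child 40 at index 1, swap → [40, 12, 38, 28, 29, 33, 34, 27, 19, 3]
  12 vs larger child 29 at index 4, swap → [40, 29, 38, 28, 12, 33, 34, 27, 19, 3]
extract-max #6 returns 40:
  remove root 40; move last element 3 to root → [3, 29, 38, 28, 12, 33, 34, 27, 19]
  3 vs larger child 38 at index 2, swap → [38, 29, 3, 28, 12, 33, 34, 27, 19]
  3 vs larger child 34 at index 6, swap → [38, 29, 34, 28, 12, 33, 3, 27, 19]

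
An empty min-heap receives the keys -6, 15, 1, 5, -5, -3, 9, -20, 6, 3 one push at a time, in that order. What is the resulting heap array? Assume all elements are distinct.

[-20, -6, -3, -5, 3, 1, 9, 15, 6, 5]

Insert -6:
  append -6 at index 0 → [-6] (no swap needed)
Insert 15:
  append 15 at index 1 → [-6, 15] (no swap needed)
Insert 1:
  append 1 at index 2 → [-6, 15, 1] (no swap needed)
Insert 5:
  append 5 at index 3 → [-6, 15, 1, 5]
  5 < parent 15 at index 1, swap → [-6, 5, 1, 15]
Insert -5:
  append -5 at index 4 → [-6, 5, 1, 15, -5]
  -5 < parent 5 at index 1, swap → [-6, -5, 1, 15, 5]
Insert -3:
  append -3 at index 5 → [-6, -5, 1, 15, 5, -3]
  -3 < parent 1 at index 2, swap → [-6, -5, -3, 15, 5, 1]
Insert 9:
  append 9 at index 6 → [-6, -5, -3, 15, 5, 1, 9] (no swap needed)
Insert -20:
  append -20 at index 7 → [-6, -5, -3, 15, 5, 1, 9, -20]
  -20 < parent 15 at index 3, swap → [-6, -5, -3, -20, 5, 1, 9, 15]
  -20 < parent -5 at index 1, swap → [-6, -20, -3, -5, 5, 1, 9, 15]
  -20 < parent -6 at index 0, swap → [-20, -6, -3, -5, 5, 1, 9, 15]
Insert 6:
  append 6 at index 8 → [-20, -6, -3, -5, 5, 1, 9, 15, 6] (no swap needed)
Insert 3:
  append 3 at index 9 → [-20, -6, -3, -5, 5, 1, 9, 15, 6, 3]
  3 < parent 5 at index 4, swap → [-20, -6, -3, -5, 3, 1, 9, 15, 6, 5]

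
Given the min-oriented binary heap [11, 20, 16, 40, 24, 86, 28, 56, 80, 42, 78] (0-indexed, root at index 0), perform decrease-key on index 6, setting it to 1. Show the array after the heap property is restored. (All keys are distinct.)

[1, 20, 11, 40, 24, 86, 16, 56, 80, 42, 78]

set index 6 from 28 to 1 → [11, 20, 16, 40, 24, 86, 1, 56, 80, 42, 78]
1 < parent 16 at index 2, swap → [11, 20, 1, 40, 24, 86, 16, 56, 80, 42, 78]
1 < parent 11 at index 0, swap → [1, 20, 11, 40, 24, 86, 16, 56, 80, 42, 78]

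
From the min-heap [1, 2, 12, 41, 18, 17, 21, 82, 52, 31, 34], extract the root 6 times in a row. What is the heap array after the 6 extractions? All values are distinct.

[31, 41, 34, 52, 82]

extract-min #1 returns 1:
  remove root 1; move last element 34 to root → [34, 2, 12, 41, 18, 17, 21, 82, 52, 31]
  34 vs smaller child 2 at index 1, swap → [2, 34, 12, 41, 18, 17, 21, 82, 52, 31]
  34 vs smaller child 18 at index 4, swap → [2, 18, 12, 41, 34, 17, 21, 82, 52, 31]
  34 vs only child 31 at index 9, swap → [2, 18, 12, 41, 31, 17, 21, 82, 52, 34]
extract-min #2 returns 2:
  remove root 2; move last element 34 to root → [34, 18, 12, 41, 31, 17, 21, 82, 52]
  34 vs smaller child 12 at index 2, swap → [12, 18, 34, 41, 31, 17, 21, 82, 52]
  34 vs smaller child 17 at index 5, swap → [12, 18, 17, 41, 31, 34, 21, 82, 52]
extract-min #3 returns 12:
  remove root 12; move last element 52 to root → [52, 18, 17, 41, 31, 34, 21, 82]
  52 vs smaller child 17 at index 2, swap → [17, 18, 52, 41, 31, 34, 21, 82]
  52 vs smaller child 21 at index 6, swap → [17, 18, 21, 41, 31, 34, 52, 82]
extract-min #4 returns 17:
  remove root 17; move last element 82 to root → [82, 18, 21, 41, 31, 34, 52]
  82 vs smaller child 18 at index 1, swap → [18, 82, 21, 41, 31, 34, 52]
  82 vs smaller child 31 at index 4, swap → [18, 31, 21, 41, 82, 34, 52]
extract-min #5 returns 18:
  remove root 18; move last element 52 to root → [52, 31, 21, 41, 82, 34]
  52 vs smaller child 21 at index 2, swap → [21, 31, 52, 41, 82, 34]
  52 vs only child 34 at index 5, swap → [21, 31, 34, 41, 82, 52]
extract-min #6 returns 21:
  remove root 21; move last element 52 to root → [52, 31, 34, 41, 82]
  52 vs smaller child 31 at index 1, swap → [31, 52, 34, 41, 82]
  52 vs smaller child 41 at index 3, swap → [31, 41, 34, 52, 82]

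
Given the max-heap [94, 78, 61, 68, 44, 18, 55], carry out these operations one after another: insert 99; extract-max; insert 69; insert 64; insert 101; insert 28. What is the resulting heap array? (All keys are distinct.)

[101, 94, 61, 69, 78, 18, 55, 68, 64, 44, 28]

insert 99:
  append 99 at index 7 → [94, 78, 61, 68, 44, 18, 55, 99]
  99 > parent 68 at index 3, swap → [94, 78, 61, 99, 44, 18, 55, 68]
  99 > parent 78 at index 1, swap → [94, 99, 61, 78, 44, 18, 55, 68]
  99 > parent 94 at index 0, swap → [99, 94, 61, 78, 44, 18, 55, 68]
extract-max → returns 99:
  remove root 99; move last element 68 to root → [68, 94, 61, 78, 44, 18, 55]
  68 vs larger child 94 at index 1, swap → [94, 68, 61, 78, 44, 18, 55]
  68 vs larger child 78 at index 3, swap → [94, 78, 61, 68, 44, 18, 55]
insert 69:
  append 69 at index 7 → [94, 78, 61, 68, 44, 18, 55, 69]
  69 > parent 68 at index 3, swap → [94, 78, 61, 69, 44, 18, 55, 68]
insert 64:
  append 64 at index 8 → [94, 78, 61, 69, 44, 18, 55, 68, 64] (no swap needed)
insert 101:
  append 101 at index 9 → [94, 78, 61, 69, 44, 18, 55, 68, 64, 101]
  101 > parent 44 at index 4, swap → [94, 78, 61, 69, 101, 18, 55, 68, 64, 44]
  101 > parent 78 at index 1, swap → [94, 101, 61, 69, 78, 18, 55, 68, 64, 44]
  101 > parent 94 at index 0, swap → [101, 94, 61, 69, 78, 18, 55, 68, 64, 44]
insert 28:
  append 28 at index 10 → [101, 94, 61, 69, 78, 18, 55, 68, 64, 44, 28] (no swap needed)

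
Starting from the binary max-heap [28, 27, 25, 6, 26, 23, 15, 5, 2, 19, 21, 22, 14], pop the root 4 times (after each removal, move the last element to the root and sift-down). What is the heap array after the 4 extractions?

[23, 22, 19, 6, 21, 14, 15, 5, 2]

extract-max #1 returns 28:
  remove root 28; move last element 14 to root → [14, 27, 25, 6, 26, 23, 15, 5, 2, 19, 21, 22]
  14 vs larger child 27 at index 1, swap → [27, 14, 25, 6, 26, 23, 15, 5, 2, 19, 21, 22]
  14 vs larger child 26 at index 4, swap → [27, 26, 25, 6, 14, 23, 15, 5, 2, 19, 21, 22]
  14 vs larger child 21 at index 10, swap → [27, 26, 25, 6, 21, 23, 15, 5, 2, 19, 14, 22]
extract-max #2 returns 27:
  remove root 27; move last element 22 to root → [22, 26, 25, 6, 21, 23, 15, 5, 2, 19, 14]
  22 vs larger child 26 at index 1, swap → [26, 22, 25, 6, 21, 23, 15, 5, 2, 19, 14]
extract-max #3 returns 26:
  remove root 26; move last element 14 to root → [14, 22, 25, 6, 21, 23, 15, 5, 2, 19]
  14 vs larger child 25 at index 2, swap → [25, 22, 14, 6, 21, 23, 15, 5, 2, 19]
  14 vs larger child 23 at index 5, swap → [25, 22, 23, 6, 21, 14, 15, 5, 2, 19]
extract-max #4 returns 25:
  remove root 25; move last element 19 to root → [19, 22, 23, 6, 21, 14, 15, 5, 2]
  19 vs larger child 23 at index 2, swap → [23, 22, 19, 6, 21, 14, 15, 5, 2]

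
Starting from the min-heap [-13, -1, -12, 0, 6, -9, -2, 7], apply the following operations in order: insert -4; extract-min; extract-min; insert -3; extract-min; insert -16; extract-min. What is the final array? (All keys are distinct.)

[-4, -3, -2, -1, 6, 0, 7]

insert -4:
  append -4 at index 8 → [-13, -1, -12, 0, 6, -9, -2, 7, -4]
  -4 < parent 0 at index 3, swap → [-13, -1, -12, -4, 6, -9, -2, 7, 0]
  -4 < parent -1 at index 1, swap → [-13, -4, -12, -1, 6, -9, -2, 7, 0]
extract-min → returns -13:
  remove root -13; move last element 0 to root → [0, -4, -12, -1, 6, -9, -2, 7]
  0 vs smaller child -12 at index 2, swap → [-12, -4, 0, -1, 6, -9, -2, 7]
  0 vs smaller child -9 at index 5, swap → [-12, -4, -9, -1, 6, 0, -2, 7]
extract-min → returns -12:
  remove root -12; move last element 7 to root → [7, -4, -9, -1, 6, 0, -2]
  7 vs smaller child -9 at index 2, swap → [-9, -4, 7, -1, 6, 0, -2]
  7 vs smaller child -2 at index 6, swap → [-9, -4, -2, -1, 6, 0, 7]
insert -3:
  append -3 at index 7 → [-9, -4, -2, -1, 6, 0, 7, -3]
  -3 < parent -1 at index 3, swap → [-9, -4, -2, -3, 6, 0, 7, -1]
extract-min → returns -9:
  remove root -9; move last element -1 to root → [-1, -4, -2, -3, 6, 0, 7]
  -1 vs smaller child -4 at index 1, swap → [-4, -1, -2, -3, 6, 0, 7]
  -1 vs smaller child -3 at index 3, swap → [-4, -3, -2, -1, 6, 0, 7]
insert -16:
  append -16 at index 7 → [-4, -3, -2, -1, 6, 0, 7, -16]
  -16 < parent -1 at index 3, swap → [-4, -3, -2, -16, 6, 0, 7, -1]
  -16 < parent -3 at index 1, swap → [-4, -16, -2, -3, 6, 0, 7, -1]
  -16 < parent -4 at index 0, swap → [-16, -4, -2, -3, 6, 0, 7, -1]
extract-min → returns -16:
  remove root -16; move last element -1 to root → [-1, -4, -2, -3, 6, 0, 7]
  -1 vs smaller child -4 at index 1, swap → [-4, -1, -2, -3, 6, 0, 7]
  -1 vs smaller child -3 at index 3, swap → [-4, -3, -2, -1, 6, 0, 7]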